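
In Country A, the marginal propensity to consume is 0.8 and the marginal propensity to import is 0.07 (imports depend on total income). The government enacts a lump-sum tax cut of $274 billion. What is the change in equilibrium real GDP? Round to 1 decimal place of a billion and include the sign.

A lump-sum tax change of −$274 billion shifts disposable income by +$274 billion; first-round consumption changes by −c × ΔT = −0.8 × (−$274 billion) = +$219.2 billion.
Expenditure multiplier = 1/(1 − c + m) = 1/(1 − 0.8 + 0.07) = 1/0.27 ≈ 3.704.
The tax multiplier is −c × k ≈ −2.963, so ΔY = k × (−c·ΔT) = (+$219.2 billion) / 0.27 ≈ +$811.9 billion.

+$811.9 billion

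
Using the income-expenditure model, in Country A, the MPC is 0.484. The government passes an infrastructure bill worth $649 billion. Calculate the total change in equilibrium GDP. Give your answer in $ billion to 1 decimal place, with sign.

+$1,257.8 billion

Spending multiplier = 1/(1 − MPC) = 1/(1 − 0.484) = 1/0.516 ≈ 1.938.
ΔY = k × ΔG = (+$649 billion) / 0.516 ≈ +$1,257.8 billion.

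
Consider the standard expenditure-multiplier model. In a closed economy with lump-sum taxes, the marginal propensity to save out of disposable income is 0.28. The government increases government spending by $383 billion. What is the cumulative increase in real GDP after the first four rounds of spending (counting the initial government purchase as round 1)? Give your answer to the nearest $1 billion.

$1,000 billion

MPC = 1 − MPS = 1 − 0.28 = 0.72.
Round 1 adds ΔG = $383 billion; each later round is MPC = 0.72 times the previous.
After 4 rounds: 383 + 275.76 + 198.5472 + 142.953984 = ΔG·(1 − c^4)/(1 − c) = 383 × (1 − 0.26873856)/0.28 ≈ $1,000 billion.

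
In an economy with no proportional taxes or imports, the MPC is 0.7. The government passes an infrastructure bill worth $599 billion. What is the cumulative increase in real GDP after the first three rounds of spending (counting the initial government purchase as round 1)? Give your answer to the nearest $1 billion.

Round 1 adds ΔG = $599 billion; each later round is MPC = 0.7 times the previous.
After 3 rounds: 599 + 419.3 + 293.51 = ΔG·(1 − c^3)/(1 − c) = 599 × (1 − 0.343)/0.3 ≈ $1,312 billion.

$1,312 billion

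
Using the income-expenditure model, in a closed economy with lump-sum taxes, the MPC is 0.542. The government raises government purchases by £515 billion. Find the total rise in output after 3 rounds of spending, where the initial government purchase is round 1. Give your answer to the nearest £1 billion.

Round 1 adds ΔG = £515 billion; each later round is MPC = 0.542 times the previous.
After 3 rounds: 515 + 279.13 + 151.28846 = ΔG·(1 − c^3)/(1 − c) = 515 × (1 − 0.159220088)/0.458 ≈ £945 billion.

£945 billion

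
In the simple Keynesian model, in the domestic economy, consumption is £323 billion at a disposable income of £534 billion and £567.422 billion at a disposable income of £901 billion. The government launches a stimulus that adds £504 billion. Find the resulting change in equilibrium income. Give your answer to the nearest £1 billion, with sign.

MPC = ΔC/ΔYd = (567.422 − 323)/(901 − 534) = 244.422/367 = 0.666.
Spending multiplier = 1/(1 − MPC) = 1/(1 − 0.666) = 1/0.334 ≈ 2.994.
ΔY = k × ΔG = (+£504 billion) / 0.334 ≈ +£1,509 billion.

+£1,509 billion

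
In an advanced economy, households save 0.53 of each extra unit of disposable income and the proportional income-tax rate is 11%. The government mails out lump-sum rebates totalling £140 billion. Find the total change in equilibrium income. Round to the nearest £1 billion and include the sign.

MPC = 1 − MPS = 1 − 0.53 = 0.47.
A lump-sum tax change of −£140 billion shifts disposable income by +£140 billion; first-round consumption changes by −c × ΔT = −0.47 × (−£140 billion) = +£65.8 billion.
Expenditure multiplier = 1/(1 − c(1−t)) = 1/(1 − 0.47×0.89) = 1/0.5817 ≈ 1.719.
The tax multiplier is −c × k ≈ −0.808, so ΔY = k × (−c·ΔT) = (+£65.8 billion) / 0.5817 ≈ +£113 billion.

+£113 billion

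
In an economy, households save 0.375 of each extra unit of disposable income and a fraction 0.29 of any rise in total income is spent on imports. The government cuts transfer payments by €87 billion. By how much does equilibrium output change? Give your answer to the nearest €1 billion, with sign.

MPC = 1 − MPS = 1 − 0.375 = 0.625.
The transfer change shifts disposable income by −€87 billion, so first-round consumption changes by c·ΔTR = 0.625 × (−€87 billion) = −€54.375 billion.
Expenditure multiplier = 1/(1 − c + m) = 1/(1 − 0.625 + 0.29) = 1/0.665 ≈ 1.504.
The transfer multiplier is c × k ≈ 0.94, so ΔY = k × (c·ΔTR) = (−€54.375 billion) / 0.665 ≈ −€82 billion.

−€82 billion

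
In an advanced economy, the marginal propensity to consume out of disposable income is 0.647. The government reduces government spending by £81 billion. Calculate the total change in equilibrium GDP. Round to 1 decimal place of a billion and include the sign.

Government-spending multiplier = 1/(1 − MPC) = 1/(1 − 0.647) = 1/0.353 ≈ 2.833.
ΔY = k × ΔG = (−£81 billion) / 0.353 ≈ −£229.5 billion.

−£229.5 billion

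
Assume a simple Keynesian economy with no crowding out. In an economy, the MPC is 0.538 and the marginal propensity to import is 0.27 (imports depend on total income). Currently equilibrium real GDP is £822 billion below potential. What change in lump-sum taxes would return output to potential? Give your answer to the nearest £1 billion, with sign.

Spending multiplier = 1/(1 − c + m) = 1/(1 − 0.538 + 0.27) = 1/0.732 ≈ 1.366.
Tax multiplier = −c·k = −0.538/0.732 ≈ −0.735. Need ΔY = +£822 billion, so ΔT = ΔY/(−c·k) = −(+£822 billion) × 0.732 / 0.538 ≈ −£1,118 billion.
The government should cut lump-sum taxes by £1,118 billion.

−£1,118 billion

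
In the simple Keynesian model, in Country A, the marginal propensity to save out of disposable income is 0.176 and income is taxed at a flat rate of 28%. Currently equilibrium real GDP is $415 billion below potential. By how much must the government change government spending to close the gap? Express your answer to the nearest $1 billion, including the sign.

+$169 billion

MPC = 1 − MPS = 1 − 0.176 = 0.824.
Spending multiplier = 1/(1 − c(1−t)) = 1/(1 − 0.824×0.72) = 1/0.40672 ≈ 2.459.
Need ΔY = +$415 billion, so ΔG = ΔY/k = (+$415 billion) × 0.40672 ≈ +$169 billion.
The government should increase government spending by $169 billion.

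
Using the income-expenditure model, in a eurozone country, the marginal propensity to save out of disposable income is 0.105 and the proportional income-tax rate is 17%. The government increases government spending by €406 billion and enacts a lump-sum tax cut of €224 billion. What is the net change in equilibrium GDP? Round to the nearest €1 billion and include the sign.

+€2,358 billion

MPC = 1 − MPS = 1 − 0.105 = 0.895.
Expenditure multiplier = 1/(1 − c(1−t)) = 1/(1 − 0.895×0.83) = 1/0.25715 ≈ 3.889.
ΔG contributes k·ΔG = (+€406 billion) / 0.25715 ≈ +€1,578.8 billion.
ΔT of −€224 billion changes first-round spending by −c·ΔT = +€200.48 billion, contributing k·(−c·ΔT) = (+€200.48 billion) / 0.25715 ≈ +€779.6 billion.
Net ΔY = k(ΔG − c·ΔT) = (+€606.48 billion) / 0.25715 ≈ +€2,358 billion.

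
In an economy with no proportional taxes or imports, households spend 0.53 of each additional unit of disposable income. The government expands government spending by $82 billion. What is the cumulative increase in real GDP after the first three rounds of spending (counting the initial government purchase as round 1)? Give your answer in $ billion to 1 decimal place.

$148.5 billion

Round 1 adds ΔG = $82 billion; each later round is MPC = 0.53 times the previous.
After 3 rounds: 82 + 43.46 + 23.0338 = ΔG·(1 − c^3)/(1 − c) = 82 × (1 − 0.148877)/0.47 ≈ $148.5 billion.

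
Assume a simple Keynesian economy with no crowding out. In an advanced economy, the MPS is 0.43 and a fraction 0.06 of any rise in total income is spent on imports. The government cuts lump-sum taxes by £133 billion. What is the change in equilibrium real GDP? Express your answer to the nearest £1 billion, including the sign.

MPC = 1 − MPS = 1 − 0.43 = 0.57.
A lump-sum tax change of −£133 billion shifts disposable income by +£133 billion; first-round consumption changes by −c × ΔT = −0.57 × (−£133 billion) = +£75.81 billion.
Expenditure multiplier = 1/(1 − c + m) = 1/(1 − 0.57 + 0.06) = 1/0.49 ≈ 2.041.
The tax multiplier is −c × k ≈ −1.163, so ΔY = k × (−c·ΔT) = (+£75.81 billion) / 0.49 ≈ +£155 billion.

+£155 billion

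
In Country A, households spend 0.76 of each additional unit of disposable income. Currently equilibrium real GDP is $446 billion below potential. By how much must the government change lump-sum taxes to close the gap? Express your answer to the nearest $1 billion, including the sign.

Spending multiplier = 1/(1 − MPC) = 1/(1 − 0.76) = 1/0.24 ≈ 4.167.
Tax multiplier = −c·k = −0.76/0.24 ≈ −3.167. Need ΔY = +$446 billion, so ΔT = ΔY/(−c·k) = −(+$446 billion) × 0.24 / 0.76 ≈ −$141 billion.
The government should cut lump-sum taxes by $141 billion.

−$141 billion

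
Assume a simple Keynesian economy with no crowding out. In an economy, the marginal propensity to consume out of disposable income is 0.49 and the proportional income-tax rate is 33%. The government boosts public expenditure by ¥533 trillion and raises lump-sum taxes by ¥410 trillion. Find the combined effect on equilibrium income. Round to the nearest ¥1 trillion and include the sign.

+¥494 trillion

Expenditure multiplier = 1/(1 − c(1−t)) = 1/(1 − 0.49×0.67) = 1/0.6717 ≈ 1.489.
ΔG contributes k·ΔG = (+¥533 trillion) / 0.6717 ≈ +¥793.5 trillion.
ΔT of +¥410 trillion changes first-round spending by −c·ΔT = −¥200.9 trillion, contributing k·(−c·ΔT) = (−¥200.9 trillion) / 0.6717 ≈ −¥299.1 trillion.
Net ΔY = k(ΔG − c·ΔT) = (+¥332.1 trillion) / 0.6717 ≈ +¥494 trillion.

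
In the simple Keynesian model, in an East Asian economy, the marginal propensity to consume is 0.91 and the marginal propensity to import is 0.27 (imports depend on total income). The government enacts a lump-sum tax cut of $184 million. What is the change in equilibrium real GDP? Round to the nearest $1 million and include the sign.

A lump-sum tax change of −$184 million shifts disposable income by +$184 million; first-round consumption changes by −c × ΔT = −0.91 × (−$184 million) = +$167.44 million.
Expenditure multiplier = 1/(1 − c + m) = 1/(1 − 0.91 + 0.27) = 1/0.36 ≈ 2.778.
The tax multiplier is −c × k ≈ −2.528, so ΔY = k × (−c·ΔT) = (+$167.44 million) / 0.36 ≈ +$465 million.

+$465 million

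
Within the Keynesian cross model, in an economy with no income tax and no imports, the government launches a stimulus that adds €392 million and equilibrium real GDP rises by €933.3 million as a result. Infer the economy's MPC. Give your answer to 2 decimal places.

0.58

Implied spending multiplier k = ΔY/ΔG = 933.3/392 ≈ 2.3809.
Since k = 1/(1 − MPC), MPC = 1 − 1/k = 1 − ΔG/ΔY = 1 − 392/933.3 ≈ 0.58.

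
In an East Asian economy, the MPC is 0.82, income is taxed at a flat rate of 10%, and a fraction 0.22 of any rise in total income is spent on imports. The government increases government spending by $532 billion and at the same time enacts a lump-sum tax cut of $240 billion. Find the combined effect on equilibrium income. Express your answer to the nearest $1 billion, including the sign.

+$1,512 billion

Expenditure multiplier = 1/(1 − c(1−t) + m) = 1/(1 − 0.82×0.9 + 0.22) = 1/0.482 ≈ 2.075.
ΔG contributes k·ΔG = (+$532 billion) / 0.482 ≈ +$1,103.7 billion.
ΔT of −$240 billion changes first-round spending by −c·ΔT = +$196.8 billion, contributing k·(−c·ΔT) = (+$196.8 billion) / 0.482 ≈ +$408.3 billion.
Net ΔY = k(ΔG − c·ΔT) = (+$728.8 billion) / 0.482 ≈ +$1,512 billion.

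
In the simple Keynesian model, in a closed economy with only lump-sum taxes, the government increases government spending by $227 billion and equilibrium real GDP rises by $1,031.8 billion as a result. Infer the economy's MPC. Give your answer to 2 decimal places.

0.78

Implied spending multiplier k = ΔY/ΔG = 1,031.8/227 ≈ 4.5454.
Since k = 1/(1 − MPC), MPC = 1 − 1/k = 1 − ΔG/ΔY = 1 − 227/1,031.8 ≈ 0.78.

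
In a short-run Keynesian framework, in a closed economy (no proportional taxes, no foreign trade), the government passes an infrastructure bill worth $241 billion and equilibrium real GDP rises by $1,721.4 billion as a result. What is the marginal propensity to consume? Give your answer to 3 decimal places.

0.860

Implied spending multiplier k = ΔY/ΔG = 1,721.4/241 ≈ 7.1427.
Since k = 1/(1 − MPC), MPC = 1 − 1/k = 1 − ΔG/ΔY = 1 − 241/1,721.4 ≈ 0.860.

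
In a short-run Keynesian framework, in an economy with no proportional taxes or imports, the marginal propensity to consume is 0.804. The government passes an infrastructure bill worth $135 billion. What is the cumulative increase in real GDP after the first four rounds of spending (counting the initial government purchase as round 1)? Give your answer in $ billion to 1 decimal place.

Round 1 adds ΔG = $135 billion; each later round is MPC = 0.804 times the previous.
After 4 rounds: 135 + 108.54 + 87.26616 + 70.16199264 = ΔG·(1 − c^4)/(1 − c) = 135 × (1 − 0.417853645056)/0.196 ≈ $401 billion.

$401.0 billion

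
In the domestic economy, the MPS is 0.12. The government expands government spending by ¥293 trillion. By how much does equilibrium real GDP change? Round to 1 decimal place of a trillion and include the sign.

+¥2,441.7 trillion

MPC = 1 − MPS = 1 − 0.12 = 0.88.
Expenditure multiplier = 1/(1 − MPC) = 1/(1 − 0.88) = 1/0.12 ≈ 8.333.
ΔY = k × ΔG = (+¥293 trillion) / 0.12 ≈ +¥2,441.7 trillion.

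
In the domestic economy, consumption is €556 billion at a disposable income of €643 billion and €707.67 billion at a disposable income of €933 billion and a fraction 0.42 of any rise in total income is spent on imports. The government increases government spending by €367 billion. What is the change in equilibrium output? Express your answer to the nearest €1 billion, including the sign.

+€409 billion

MPC = ΔC/ΔYd = (707.67 − 556)/(933 − 643) = 151.67/290 = 0.523.
Expenditure multiplier = 1/(1 − c + m) = 1/(1 − 0.523 + 0.42) = 1/0.897 ≈ 1.115.
ΔY = k × ΔG = (+€367 billion) / 0.897 ≈ +€409 billion.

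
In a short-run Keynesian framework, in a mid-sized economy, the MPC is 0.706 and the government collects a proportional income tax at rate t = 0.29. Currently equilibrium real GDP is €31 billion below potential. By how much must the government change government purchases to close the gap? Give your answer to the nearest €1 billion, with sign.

Spending multiplier = 1/(1 − c(1−t)) = 1/(1 − 0.706×0.71) = 1/0.49874 ≈ 2.005.
Need ΔY = +€31 billion, so ΔG = ΔY/k = (+€31 billion) × 0.49874 ≈ +€15 billion.
The government should increase government purchases by €15 billion.

+€15 billion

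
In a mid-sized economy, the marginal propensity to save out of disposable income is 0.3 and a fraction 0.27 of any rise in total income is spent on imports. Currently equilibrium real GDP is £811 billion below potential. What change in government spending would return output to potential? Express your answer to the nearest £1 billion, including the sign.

MPC = 1 − MPS = 1 − 0.3 = 0.7.
Spending multiplier = 1/(1 − c + m) = 1/(1 − 0.7 + 0.27) = 1/0.57 ≈ 1.754.
Need ΔY = +£811 billion, so ΔG = ΔY/k = (+£811 billion) × 0.57 ≈ +£462 billion.
The government should increase government spending by £462 billion.

+£462 billion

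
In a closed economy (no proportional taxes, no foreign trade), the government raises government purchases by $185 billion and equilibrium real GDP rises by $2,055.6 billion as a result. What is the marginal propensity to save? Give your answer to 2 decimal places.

0.09

Implied spending multiplier k = ΔY/ΔG = 2,055.6/185 ≈ 11.1114.
Since k = 1/(1 − MPC), MPC = 1 − 1/k = 1 − ΔG/ΔY = 1 − 185/2,055.6 ≈ 0.91.
MPS = 1 − MPC = 0.09.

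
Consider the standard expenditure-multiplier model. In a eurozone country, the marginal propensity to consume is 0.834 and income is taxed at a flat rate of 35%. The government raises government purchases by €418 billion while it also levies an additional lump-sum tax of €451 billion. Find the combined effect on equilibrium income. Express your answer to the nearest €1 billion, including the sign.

Expenditure multiplier = 1/(1 − c(1−t)) = 1/(1 − 0.834×0.65) = 1/0.4579 ≈ 2.184.
ΔG contributes k·ΔG = (+€418 billion) / 0.4579 ≈ +€912.9 billion.
ΔT of +€451 billion changes first-round spending by −c·ΔT = −€376.134 billion, contributing k·(−c·ΔT) = (−€376.134 billion) / 0.4579 ≈ −€821.4 billion.
Net ΔY = k(ΔG − c·ΔT) = (+€41.866 billion) / 0.4579 ≈ +€91 billion.

+€91 billion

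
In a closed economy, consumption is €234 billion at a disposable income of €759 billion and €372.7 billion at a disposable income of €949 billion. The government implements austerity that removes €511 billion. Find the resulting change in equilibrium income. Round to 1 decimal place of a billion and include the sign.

MPC = ΔC/ΔYd = (372.7 − 234)/(949 − 759) = 138.7/190 = 0.73.
Expenditure multiplier = 1/(1 − MPC) = 1/(1 − 0.73) = 1/0.27 ≈ 3.704.
ΔY = k × ΔG = (−€511 billion) / 0.27 ≈ −€1,892.6 billion.

−€1,892.6 billion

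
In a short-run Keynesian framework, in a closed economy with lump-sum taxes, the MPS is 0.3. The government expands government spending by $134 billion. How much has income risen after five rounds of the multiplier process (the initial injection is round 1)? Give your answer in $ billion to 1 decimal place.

$371.6 billion

MPC = 1 − MPS = 1 − 0.3 = 0.7.
Round 1 adds ΔG = $134 billion; each later round is MPC = 0.7 times the previous.
After 5 rounds: 134 + 93.8 + 65.66 + 45.962 + 32.1734 = ΔG·(1 − c^5)/(1 − c) = 134 × (1 − 0.16807)/0.3 ≈ $371.6 billion.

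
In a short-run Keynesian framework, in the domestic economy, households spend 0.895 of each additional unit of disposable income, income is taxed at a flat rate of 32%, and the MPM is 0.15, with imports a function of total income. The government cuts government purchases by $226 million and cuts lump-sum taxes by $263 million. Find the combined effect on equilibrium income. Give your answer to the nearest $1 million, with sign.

+$17 million

Expenditure multiplier = 1/(1 − c(1−t) + m) = 1/(1 − 0.895×0.68 + 0.15) = 1/0.5414 ≈ 1.847.
ΔG contributes k·ΔG = (−$226 million) / 0.5414 ≈ −$417.4 million.
ΔT of −$263 million changes first-round spending by −c·ΔT = +$235.385 million, contributing k·(−c·ΔT) = (+$235.385 million) / 0.5414 ≈ +$434.8 million.
Net ΔY = k(ΔG − c·ΔT) = (+$9.385 million) / 0.5414 ≈ +$17 million.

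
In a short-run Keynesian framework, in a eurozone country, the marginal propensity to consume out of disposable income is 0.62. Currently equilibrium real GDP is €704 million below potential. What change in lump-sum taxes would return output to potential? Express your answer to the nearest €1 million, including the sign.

−€431 million

Spending multiplier = 1/(1 − MPC) = 1/(1 − 0.62) = 1/0.38 ≈ 2.632.
Tax multiplier = −c·k = −0.62/0.38 ≈ −1.632. Need ΔY = +€704 million, so ΔT = ΔY/(−c·k) = −(+€704 million) × 0.38 / 0.62 ≈ −€431 million.
The government should cut lump-sum taxes by €431 million.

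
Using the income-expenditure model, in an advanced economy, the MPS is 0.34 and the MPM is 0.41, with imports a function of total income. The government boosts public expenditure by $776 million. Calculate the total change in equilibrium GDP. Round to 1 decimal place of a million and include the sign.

+$1,034.7 million

MPC = 1 − MPS = 1 − 0.34 = 0.66.
Government-spending multiplier = 1/(1 − c + m) = 1/(1 − 0.66 + 0.41) = 1/0.75 ≈ 1.333.
ΔY = k × ΔG = (+$776 million) / 0.75 ≈ +$1,034.7 million.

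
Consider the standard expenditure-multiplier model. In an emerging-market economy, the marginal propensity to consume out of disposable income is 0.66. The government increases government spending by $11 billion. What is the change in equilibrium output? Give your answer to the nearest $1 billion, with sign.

+$32 billion

Government-spending multiplier = 1/(1 − MPC) = 1/(1 − 0.66) = 1/0.34 ≈ 2.941.
ΔY = k × ΔG = (+$11 billion) / 0.34 ≈ +$32 billion.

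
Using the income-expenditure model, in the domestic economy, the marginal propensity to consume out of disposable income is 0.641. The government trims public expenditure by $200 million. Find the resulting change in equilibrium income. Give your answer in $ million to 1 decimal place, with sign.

−$557.1 million

Expenditure multiplier = 1/(1 − MPC) = 1/(1 − 0.641) = 1/0.359 ≈ 2.786.
ΔY = k × ΔG = (−$200 million) / 0.359 ≈ −$557.1 million.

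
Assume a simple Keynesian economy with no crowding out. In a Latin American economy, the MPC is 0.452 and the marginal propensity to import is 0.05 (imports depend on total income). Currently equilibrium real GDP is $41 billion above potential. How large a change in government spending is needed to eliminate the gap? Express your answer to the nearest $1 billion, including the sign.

Spending multiplier = 1/(1 − c + m) = 1/(1 − 0.452 + 0.05) = 1/0.598 ≈ 1.672.
Need ΔY = −$41 billion, so ΔG = ΔY/k = (−$41 billion) × 0.598 ≈ −$25 billion.
The government should cut government spending by $25 billion.

−$25 billion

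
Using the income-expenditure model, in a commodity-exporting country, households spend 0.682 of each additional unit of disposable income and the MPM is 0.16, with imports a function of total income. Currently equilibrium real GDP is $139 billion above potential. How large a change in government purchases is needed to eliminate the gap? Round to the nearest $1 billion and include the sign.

−$66 billion

Spending multiplier = 1/(1 − c + m) = 1/(1 − 0.682 + 0.16) = 1/0.478 ≈ 2.092.
Need ΔY = −$139 billion, so ΔG = ΔY/k = (−$139 billion) × 0.478 ≈ −$66 billion.
The government should cut government purchases by $66 billion.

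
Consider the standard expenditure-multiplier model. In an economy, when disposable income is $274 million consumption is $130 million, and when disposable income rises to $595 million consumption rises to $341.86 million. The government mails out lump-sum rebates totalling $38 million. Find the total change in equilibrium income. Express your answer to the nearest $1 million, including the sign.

+$74 million

MPC = ΔC/ΔYd = (341.86 − 130)/(595 − 274) = 211.86/321 = 0.66.
A lump-sum tax change of −$38 million shifts disposable income by +$38 million; first-round consumption changes by −c × ΔT = −0.66 × (−$38 million) = +$25.08 million.
Expenditure multiplier = 1/(1 − MPC) = 1/(1 − 0.66) = 1/0.34 ≈ 2.941.
The tax multiplier is −c × k ≈ −1.941, so ΔY = k × (−c·ΔT) = (+$25.08 million) / 0.34 ≈ +$74 million.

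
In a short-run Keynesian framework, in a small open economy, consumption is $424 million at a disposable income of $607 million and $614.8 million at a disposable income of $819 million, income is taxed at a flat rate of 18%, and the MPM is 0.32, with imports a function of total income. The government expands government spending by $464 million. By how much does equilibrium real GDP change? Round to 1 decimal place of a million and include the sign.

MPC = ΔC/ΔYd = (614.8 − 424)/(819 − 607) = 190.8/212 = 0.9.
Expenditure multiplier = 1/(1 − c(1−t) + m) = 1/(1 − 0.9×0.82 + 0.32) = 1/0.582 ≈ 1.718.
ΔY = k × ΔG = (+$464 million) / 0.582 ≈ +$797.3 million.

+$797.3 million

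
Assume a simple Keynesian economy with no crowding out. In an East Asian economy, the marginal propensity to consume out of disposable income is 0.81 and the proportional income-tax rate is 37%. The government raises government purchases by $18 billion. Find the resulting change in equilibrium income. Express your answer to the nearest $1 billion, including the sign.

Spending multiplier = 1/(1 − c(1−t)) = 1/(1 − 0.81×0.63) = 1/0.4897 ≈ 2.042.
ΔY = k × ΔG = (+$18 billion) / 0.4897 ≈ +$37 billion.

+$37 billion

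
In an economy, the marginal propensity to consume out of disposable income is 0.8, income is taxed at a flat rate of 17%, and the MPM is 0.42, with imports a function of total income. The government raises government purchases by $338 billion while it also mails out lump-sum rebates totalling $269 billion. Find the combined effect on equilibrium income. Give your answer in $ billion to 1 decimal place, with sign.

+$731.7 billion

Expenditure multiplier = 1/(1 − c(1−t) + m) = 1/(1 − 0.8×0.83 + 0.42) = 1/0.756 ≈ 1.323.
ΔG contributes k·ΔG = (+$338 billion) / 0.756 ≈ +$447.1 billion.
ΔT of −$269 billion changes first-round spending by −c·ΔT = +$215.2 billion, contributing k·(−c·ΔT) = (+$215.2 billion) / 0.756 ≈ +$284.7 billion.
Net ΔY = k(ΔG − c·ΔT) = (+$553.2 billion) / 0.756 ≈ +$731.7 billion.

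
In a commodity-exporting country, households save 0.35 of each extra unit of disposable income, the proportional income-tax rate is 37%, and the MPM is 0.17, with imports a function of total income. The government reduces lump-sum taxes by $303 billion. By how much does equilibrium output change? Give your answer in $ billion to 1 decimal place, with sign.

MPC = 1 − MPS = 1 − 0.35 = 0.65.
A lump-sum tax change of −$303 billion shifts disposable income by +$303 billion; first-round consumption changes by −c × ΔT = −0.65 × (−$303 billion) = +$196.95 billion.
Expenditure multiplier = 1/(1 − c(1−t) + m) = 1/(1 − 0.65×0.63 + 0.17) = 1/0.7605 ≈ 1.315.
The tax multiplier is −c × k ≈ −0.855, so ΔY = k × (−c·ΔT) = (+$196.95 billion) / 0.7605 ≈ +$259 billion.

+$259.0 billion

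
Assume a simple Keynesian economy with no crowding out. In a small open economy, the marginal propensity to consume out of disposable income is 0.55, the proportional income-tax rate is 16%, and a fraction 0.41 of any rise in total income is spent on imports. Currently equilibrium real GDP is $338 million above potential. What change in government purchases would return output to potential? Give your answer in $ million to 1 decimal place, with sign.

−$320.4 million

Spending multiplier = 1/(1 − c(1−t) + m) = 1/(1 − 0.55×0.84 + 0.41) = 1/0.948 ≈ 1.055.
Need ΔY = −$338 million, so ΔG = ΔY/k = (−$338 million) × 0.948 ≈ −$320.4 million.
The government should cut government purchases by $320.4 million.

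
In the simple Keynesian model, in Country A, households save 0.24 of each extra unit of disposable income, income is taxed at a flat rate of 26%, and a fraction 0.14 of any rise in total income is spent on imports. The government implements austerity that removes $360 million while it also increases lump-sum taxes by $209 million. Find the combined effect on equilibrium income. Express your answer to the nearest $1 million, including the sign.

−$898 million

MPC = 1 − MPS = 1 − 0.24 = 0.76.
Expenditure multiplier = 1/(1 − c(1−t) + m) = 1/(1 − 0.76×0.74 + 0.14) = 1/0.5776 ≈ 1.731.
ΔG contributes k·ΔG = (−$360 million) / 0.5776 ≈ −$623.3 million.
ΔT of +$209 million changes first-round spending by −c·ΔT = −$158.84 million, contributing k·(−c·ΔT) = (−$158.84 million) / 0.5776 = −$275 million.
Net ΔY = k(ΔG − c·ΔT) = (−$518.84 million) / 0.5776 ≈ −$898 million.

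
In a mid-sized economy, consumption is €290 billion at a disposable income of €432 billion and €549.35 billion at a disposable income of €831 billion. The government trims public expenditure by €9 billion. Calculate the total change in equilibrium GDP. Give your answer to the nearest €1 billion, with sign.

MPC = ΔC/ΔYd = (549.35 − 290)/(831 − 432) = 259.35/399 = 0.65.
Government-spending multiplier = 1/(1 − MPC) = 1/(1 − 0.65) = 1/0.35 ≈ 2.857.
ΔY = k × ΔG = (−€9 billion) / 0.35 ≈ −€26 billion.

−€26 billion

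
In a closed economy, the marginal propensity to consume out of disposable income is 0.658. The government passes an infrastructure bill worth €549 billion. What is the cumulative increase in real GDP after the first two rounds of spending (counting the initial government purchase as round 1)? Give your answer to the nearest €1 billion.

€910 billion

Round 1 adds ΔG = €549 billion; each later round is MPC = 0.658 times the previous.
After 2 rounds: 549 + 361.242 = ΔG·(1 − c^2)/(1 − c) = 549 × (1 − 0.432964)/0.342 ≈ €910 billion.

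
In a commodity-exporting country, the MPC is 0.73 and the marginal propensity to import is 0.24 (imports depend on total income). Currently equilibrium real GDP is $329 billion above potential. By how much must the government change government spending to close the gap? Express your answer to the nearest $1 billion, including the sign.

Spending multiplier = 1/(1 − c + m) = 1/(1 − 0.73 + 0.24) = 1/0.51 ≈ 1.961.
Need ΔY = −$329 billion, so ΔG = ΔY/k = (−$329 billion) × 0.51 ≈ −$168 billion.
The government should cut government spending by $168 billion.

−$168 billion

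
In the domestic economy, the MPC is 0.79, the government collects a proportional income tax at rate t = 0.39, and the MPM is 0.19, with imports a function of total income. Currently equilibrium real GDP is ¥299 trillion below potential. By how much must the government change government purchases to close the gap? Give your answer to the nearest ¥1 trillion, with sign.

+¥212 trillion

Spending multiplier = 1/(1 − c(1−t) + m) = 1/(1 − 0.79×0.61 + 0.19) = 1/0.7081 ≈ 1.412.
Need ΔY = +¥299 trillion, so ΔG = ΔY/k = (+¥299 trillion) × 0.7081 ≈ +¥212 trillion.
The government should increase government purchases by ¥212 trillion.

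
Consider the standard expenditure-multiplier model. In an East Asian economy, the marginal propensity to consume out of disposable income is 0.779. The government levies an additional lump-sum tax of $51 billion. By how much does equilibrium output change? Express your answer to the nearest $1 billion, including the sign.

A lump-sum tax change of +$51 billion shifts disposable income by −$51 billion; first-round consumption changes by −c × ΔT = −0.779 × (+$51 billion) = −$39.729 billion.
Expenditure multiplier = 1/(1 − MPC) = 1/(1 − 0.779) = 1/0.221 ≈ 4.525.
The tax multiplier is −c × k ≈ −3.525, so ΔY = k × (−c·ΔT) = (−$39.729 billion) / 0.221 ≈ −$180 billion.

−$180 billion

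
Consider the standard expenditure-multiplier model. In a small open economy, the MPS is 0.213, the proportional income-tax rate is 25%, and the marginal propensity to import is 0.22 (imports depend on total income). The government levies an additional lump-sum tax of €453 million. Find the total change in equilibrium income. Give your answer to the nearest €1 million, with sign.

MPC = 1 − MPS = 1 − 0.213 = 0.787.
A lump-sum tax change of +€453 million shifts disposable income by −€453 million; first-round consumption changes by −c × ΔT = −0.787 × (+€453 million) = −€356.511 million.
Expenditure multiplier = 1/(1 − c(1−t) + m) = 1/(1 − 0.787×0.75 + 0.22) = 1/0.62975 ≈ 1.588.
The tax multiplier is −c × k ≈ −1.25, so ΔY = k × (−c·ΔT) = (−€356.511 million) / 0.62975 ≈ −€566 million.

−€566 million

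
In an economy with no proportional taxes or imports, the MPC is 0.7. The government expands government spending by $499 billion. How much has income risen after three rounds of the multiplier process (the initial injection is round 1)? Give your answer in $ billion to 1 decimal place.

$1,092.8 billion

Round 1 adds ΔG = $499 billion; each later round is MPC = 0.7 times the previous.
After 3 rounds: 499 + 349.3 + 244.51 = ΔG·(1 − c^3)/(1 − c) = 499 × (1 − 0.343)/0.3 ≈ $1,092.8 billion.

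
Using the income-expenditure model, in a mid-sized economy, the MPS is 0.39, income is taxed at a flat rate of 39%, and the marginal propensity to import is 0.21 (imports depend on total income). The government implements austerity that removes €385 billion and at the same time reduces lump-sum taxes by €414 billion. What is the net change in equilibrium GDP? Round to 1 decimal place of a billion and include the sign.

−€158.1 billion

MPC = 1 − MPS = 1 − 0.39 = 0.61.
Expenditure multiplier = 1/(1 − c(1−t) + m) = 1/(1 − 0.61×0.61 + 0.21) = 1/0.8379 ≈ 1.193.
ΔG contributes k·ΔG = (−€385 billion) / 0.8379 ≈ −€459.5 billion.
ΔT of −€414 billion changes first-round spending by −c·ΔT = +€252.54 billion, contributing k·(−c·ΔT) = (+€252.54 billion) / 0.8379 ≈ +€301.4 billion.
Net ΔY = k(ΔG − c·ΔT) = (−€132.46 billion) / 0.8379 ≈ −€158.1 billion.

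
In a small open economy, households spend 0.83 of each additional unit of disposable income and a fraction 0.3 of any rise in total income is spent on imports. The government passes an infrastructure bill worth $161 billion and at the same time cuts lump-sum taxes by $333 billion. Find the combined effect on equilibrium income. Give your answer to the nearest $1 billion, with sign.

Expenditure multiplier = 1/(1 − c + m) = 1/(1 − 0.83 + 0.3) = 1/0.47 ≈ 2.128.
ΔG contributes k·ΔG = (+$161 billion) / 0.47 ≈ +$342.6 billion.
ΔT of −$333 billion changes first-round spending by −c·ΔT = +$276.39 billion, contributing k·(−c·ΔT) = (+$276.39 billion) / 0.47 ≈ +$588.1 billion.
Net ΔY = k(ΔG − c·ΔT) = (+$437.39 billion) / 0.47 ≈ +$931 billion.

+$931 billion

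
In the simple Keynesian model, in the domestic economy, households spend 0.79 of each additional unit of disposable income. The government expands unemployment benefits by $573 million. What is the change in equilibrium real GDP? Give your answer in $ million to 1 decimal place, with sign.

+$2,155.6 million

The transfer change shifts disposable income by +$573 million, so first-round consumption changes by c·ΔTR = 0.79 × (+$573 million) = +$452.67 million.
Expenditure multiplier = 1/(1 − MPC) = 1/(1 − 0.79) = 1/0.21 ≈ 4.762.
The transfer multiplier is c × k ≈ 3.762, so ΔY = k × (c·ΔTR) = (+$452.67 million) / 0.21 ≈ +$2,155.6 million.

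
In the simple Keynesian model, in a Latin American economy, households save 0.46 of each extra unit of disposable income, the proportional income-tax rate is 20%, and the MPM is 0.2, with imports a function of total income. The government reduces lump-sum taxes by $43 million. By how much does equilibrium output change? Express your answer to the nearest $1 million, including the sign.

+$30 million

MPC = 1 − MPS = 1 − 0.46 = 0.54.
A lump-sum tax change of −$43 million shifts disposable income by +$43 million; first-round consumption changes by −c × ΔT = −0.54 × (−$43 million) = +$23.22 million.
Expenditure multiplier = 1/(1 − c(1−t) + m) = 1/(1 − 0.54×0.8 + 0.2) = 1/0.768 ≈ 1.302.
The tax multiplier is −c × k ≈ −0.703, so ΔY = k × (−c·ΔT) = (+$23.22 million) / 0.768 ≈ +$30 million.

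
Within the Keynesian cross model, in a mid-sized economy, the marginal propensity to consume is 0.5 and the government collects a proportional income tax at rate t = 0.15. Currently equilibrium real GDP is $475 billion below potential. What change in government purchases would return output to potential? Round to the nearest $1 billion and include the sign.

+$273 billion

Spending multiplier = 1/(1 − c(1−t)) = 1/(1 − 0.5×0.85) = 1/0.575 ≈ 1.739.
Need ΔY = +$475 billion, so ΔG = ΔY/k = (+$475 billion) × 0.575 ≈ +$273 billion.
The government should increase government purchases by $273 billion.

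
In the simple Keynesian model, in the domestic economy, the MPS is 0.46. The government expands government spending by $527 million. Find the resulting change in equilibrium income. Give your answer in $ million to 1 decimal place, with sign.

MPC = 1 − MPS = 1 − 0.46 = 0.54.
Expenditure multiplier = 1/(1 − MPC) = 1/(1 − 0.54) = 1/0.46 ≈ 2.174.
ΔY = k × ΔG = (+$527 million) / 0.46 ≈ +$1,145.7 million.

+$1,145.7 million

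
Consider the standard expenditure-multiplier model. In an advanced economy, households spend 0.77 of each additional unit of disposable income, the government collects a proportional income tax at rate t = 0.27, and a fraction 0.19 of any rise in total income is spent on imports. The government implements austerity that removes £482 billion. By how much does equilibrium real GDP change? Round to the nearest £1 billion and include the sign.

Spending multiplier = 1/(1 − c(1−t) + m) = 1/(1 − 0.77×0.73 + 0.19) = 1/0.6279 ≈ 1.593.
ΔY = k × ΔG = (−£482 billion) / 0.6279 ≈ −£768 billion.

−£768 billion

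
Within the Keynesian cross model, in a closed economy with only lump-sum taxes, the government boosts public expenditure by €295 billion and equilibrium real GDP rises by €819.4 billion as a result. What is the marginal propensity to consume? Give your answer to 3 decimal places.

0.640

Implied spending multiplier k = ΔY/ΔG = 819.4/295 ≈ 2.7776.
Since k = 1/(1 − MPC), MPC = 1 − 1/k = 1 − ΔG/ΔY = 1 − 295/819.4 ≈ 0.640.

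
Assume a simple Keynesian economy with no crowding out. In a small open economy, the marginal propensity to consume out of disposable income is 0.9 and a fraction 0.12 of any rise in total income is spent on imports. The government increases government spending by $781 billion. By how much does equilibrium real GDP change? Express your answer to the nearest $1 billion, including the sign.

Government-spending multiplier = 1/(1 − c + m) = 1/(1 − 0.9 + 0.12) = 1/0.22 ≈ 4.545.
ΔY = k × ΔG = (+$781 billion) / 0.22 = +$3,550 billion.

+$3,550 billion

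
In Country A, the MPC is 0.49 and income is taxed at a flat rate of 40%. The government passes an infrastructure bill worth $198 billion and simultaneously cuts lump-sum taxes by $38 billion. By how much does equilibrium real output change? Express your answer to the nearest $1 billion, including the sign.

+$307 billion

Expenditure multiplier = 1/(1 − c(1−t)) = 1/(1 − 0.49×0.6) = 1/0.706 ≈ 1.416.
ΔG contributes k·ΔG = (+$198 billion) / 0.706 ≈ +$280.5 billion.
ΔT of −$38 billion changes first-round spending by −c·ΔT = +$18.62 billion, contributing k·(−c·ΔT) = (+$18.62 billion) / 0.706 ≈ +$26.4 billion.
Net ΔY = k(ΔG − c·ΔT) = (+$216.62 billion) / 0.706 ≈ +$307 billion.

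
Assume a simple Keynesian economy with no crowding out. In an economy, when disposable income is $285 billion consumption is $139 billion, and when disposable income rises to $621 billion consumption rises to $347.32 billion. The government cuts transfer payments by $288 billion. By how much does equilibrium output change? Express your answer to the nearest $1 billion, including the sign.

−$470 billion

MPC = ΔC/ΔYd = (347.32 − 139)/(621 − 285) = 208.32/336 = 0.62.
The transfer change shifts disposable income by −$288 billion, so first-round consumption changes by c·ΔTR = 0.62 × (−$288 billion) = −$178.56 billion.
Expenditure multiplier = 1/(1 − MPC) = 1/(1 − 0.62) = 1/0.38 ≈ 2.632.
The transfer multiplier is c × k ≈ 1.632, so ΔY = k × (c·ΔTR) = (−$178.56 billion) / 0.38 ≈ −$470 billion.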